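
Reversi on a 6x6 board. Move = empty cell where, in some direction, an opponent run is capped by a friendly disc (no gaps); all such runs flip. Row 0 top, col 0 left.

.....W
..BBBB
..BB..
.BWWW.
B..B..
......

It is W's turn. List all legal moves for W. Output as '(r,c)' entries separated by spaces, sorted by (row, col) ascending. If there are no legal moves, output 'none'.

Answer: (0,1) (0,2) (0,3) (1,1) (2,5) (3,0) (5,2) (5,3) (5,4)

Derivation:
(0,1): flips 2 -> legal
(0,2): flips 2 -> legal
(0,3): flips 2 -> legal
(0,4): no bracket -> illegal
(1,1): flips 1 -> legal
(2,0): no bracket -> illegal
(2,1): no bracket -> illegal
(2,4): no bracket -> illegal
(2,5): flips 1 -> legal
(3,0): flips 1 -> legal
(4,1): no bracket -> illegal
(4,2): no bracket -> illegal
(4,4): no bracket -> illegal
(5,0): no bracket -> illegal
(5,1): no bracket -> illegal
(5,2): flips 1 -> legal
(5,3): flips 1 -> legal
(5,4): flips 1 -> legal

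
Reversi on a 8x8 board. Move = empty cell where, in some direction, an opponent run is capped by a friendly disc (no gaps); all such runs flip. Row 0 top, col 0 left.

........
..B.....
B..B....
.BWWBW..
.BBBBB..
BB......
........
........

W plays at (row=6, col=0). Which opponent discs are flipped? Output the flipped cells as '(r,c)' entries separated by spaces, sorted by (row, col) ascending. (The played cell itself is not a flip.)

Dir NW: edge -> no flip
Dir N: opp run (5,0), next='.' -> no flip
Dir NE: opp run (5,1) (4,2) capped by W -> flip
Dir W: edge -> no flip
Dir E: first cell '.' (not opp) -> no flip
Dir SW: edge -> no flip
Dir S: first cell '.' (not opp) -> no flip
Dir SE: first cell '.' (not opp) -> no flip

Answer: (4,2) (5,1)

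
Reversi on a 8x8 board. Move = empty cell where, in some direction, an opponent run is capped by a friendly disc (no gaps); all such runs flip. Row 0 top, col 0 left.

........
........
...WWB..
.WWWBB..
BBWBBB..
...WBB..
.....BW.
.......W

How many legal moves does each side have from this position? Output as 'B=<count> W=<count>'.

-- B to move --
(1,2): flips 1 -> legal
(1,3): flips 3 -> legal
(1,4): flips 3 -> legal
(1,5): no bracket -> illegal
(2,0): no bracket -> illegal
(2,1): flips 2 -> legal
(2,2): flips 4 -> legal
(3,0): flips 3 -> legal
(5,1): no bracket -> illegal
(5,2): flips 1 -> legal
(5,6): no bracket -> illegal
(5,7): no bracket -> illegal
(6,2): flips 1 -> legal
(6,3): flips 1 -> legal
(6,4): no bracket -> illegal
(6,7): flips 1 -> legal
(7,5): no bracket -> illegal
(7,6): no bracket -> illegal
B mobility = 10
-- W to move --
(1,4): no bracket -> illegal
(1,5): no bracket -> illegal
(1,6): no bracket -> illegal
(2,6): flips 3 -> legal
(3,0): no bracket -> illegal
(3,6): flips 2 -> legal
(4,6): flips 4 -> legal
(5,0): flips 1 -> legal
(5,1): flips 1 -> legal
(5,2): no bracket -> illegal
(5,6): flips 4 -> legal
(6,3): no bracket -> illegal
(6,4): flips 4 -> legal
(7,4): no bracket -> illegal
(7,5): no bracket -> illegal
(7,6): flips 3 -> legal
W mobility = 8

Answer: B=10 W=8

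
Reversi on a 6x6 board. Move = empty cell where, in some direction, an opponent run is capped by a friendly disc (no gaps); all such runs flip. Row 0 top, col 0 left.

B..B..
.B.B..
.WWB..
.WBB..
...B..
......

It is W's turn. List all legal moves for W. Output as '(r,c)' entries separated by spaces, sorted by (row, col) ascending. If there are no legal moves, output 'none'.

Answer: (0,1) (0,4) (2,4) (3,4) (4,2) (4,4) (5,4)

Derivation:
(0,1): flips 1 -> legal
(0,2): no bracket -> illegal
(0,4): flips 1 -> legal
(1,0): no bracket -> illegal
(1,2): no bracket -> illegal
(1,4): no bracket -> illegal
(2,0): no bracket -> illegal
(2,4): flips 1 -> legal
(3,4): flips 2 -> legal
(4,1): no bracket -> illegal
(4,2): flips 1 -> legal
(4,4): flips 1 -> legal
(5,2): no bracket -> illegal
(5,3): no bracket -> illegal
(5,4): flips 2 -> legal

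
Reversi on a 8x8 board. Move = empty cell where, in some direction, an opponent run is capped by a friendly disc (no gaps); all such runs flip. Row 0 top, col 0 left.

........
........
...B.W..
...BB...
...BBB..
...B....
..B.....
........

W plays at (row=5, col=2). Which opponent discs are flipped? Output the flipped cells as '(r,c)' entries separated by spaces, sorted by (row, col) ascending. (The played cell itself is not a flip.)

Answer: (3,4) (4,3)

Derivation:
Dir NW: first cell '.' (not opp) -> no flip
Dir N: first cell '.' (not opp) -> no flip
Dir NE: opp run (4,3) (3,4) capped by W -> flip
Dir W: first cell '.' (not opp) -> no flip
Dir E: opp run (5,3), next='.' -> no flip
Dir SW: first cell '.' (not opp) -> no flip
Dir S: opp run (6,2), next='.' -> no flip
Dir SE: first cell '.' (not opp) -> no flip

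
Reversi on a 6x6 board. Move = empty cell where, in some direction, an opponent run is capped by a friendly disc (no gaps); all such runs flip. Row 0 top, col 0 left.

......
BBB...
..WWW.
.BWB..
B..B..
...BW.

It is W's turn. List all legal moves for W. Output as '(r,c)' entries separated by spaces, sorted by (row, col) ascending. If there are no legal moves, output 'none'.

Answer: (0,0) (0,1) (0,2) (3,0) (3,4) (4,2) (4,4) (5,2)

Derivation:
(0,0): flips 1 -> legal
(0,1): flips 1 -> legal
(0,2): flips 1 -> legal
(0,3): no bracket -> illegal
(1,3): no bracket -> illegal
(2,0): no bracket -> illegal
(2,1): no bracket -> illegal
(3,0): flips 1 -> legal
(3,4): flips 1 -> legal
(4,1): no bracket -> illegal
(4,2): flips 1 -> legal
(4,4): flips 1 -> legal
(5,0): no bracket -> illegal
(5,1): no bracket -> illegal
(5,2): flips 1 -> legal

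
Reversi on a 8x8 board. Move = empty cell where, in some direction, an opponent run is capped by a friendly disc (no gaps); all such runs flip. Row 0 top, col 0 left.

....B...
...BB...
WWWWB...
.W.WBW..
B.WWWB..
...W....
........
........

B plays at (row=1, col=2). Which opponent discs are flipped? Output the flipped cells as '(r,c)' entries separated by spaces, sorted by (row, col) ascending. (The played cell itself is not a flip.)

Answer: (2,3)

Derivation:
Dir NW: first cell '.' (not opp) -> no flip
Dir N: first cell '.' (not opp) -> no flip
Dir NE: first cell '.' (not opp) -> no flip
Dir W: first cell '.' (not opp) -> no flip
Dir E: first cell 'B' (not opp) -> no flip
Dir SW: opp run (2,1), next='.' -> no flip
Dir S: opp run (2,2), next='.' -> no flip
Dir SE: opp run (2,3) capped by B -> flip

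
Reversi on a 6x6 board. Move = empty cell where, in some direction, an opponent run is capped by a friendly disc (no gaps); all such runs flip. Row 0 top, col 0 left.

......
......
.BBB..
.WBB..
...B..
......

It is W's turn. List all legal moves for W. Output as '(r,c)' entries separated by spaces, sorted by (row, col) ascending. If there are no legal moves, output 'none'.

Answer: (1,1) (1,3) (3,4)

Derivation:
(1,0): no bracket -> illegal
(1,1): flips 1 -> legal
(1,2): no bracket -> illegal
(1,3): flips 1 -> legal
(1,4): no bracket -> illegal
(2,0): no bracket -> illegal
(2,4): no bracket -> illegal
(3,0): no bracket -> illegal
(3,4): flips 2 -> legal
(4,1): no bracket -> illegal
(4,2): no bracket -> illegal
(4,4): no bracket -> illegal
(5,2): no bracket -> illegal
(5,3): no bracket -> illegal
(5,4): no bracket -> illegal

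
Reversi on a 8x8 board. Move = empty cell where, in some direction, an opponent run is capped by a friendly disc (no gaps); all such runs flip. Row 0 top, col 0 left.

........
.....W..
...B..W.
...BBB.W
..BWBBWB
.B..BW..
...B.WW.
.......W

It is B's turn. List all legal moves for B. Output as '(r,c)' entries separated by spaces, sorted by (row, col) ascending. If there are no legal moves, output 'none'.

(0,4): no bracket -> illegal
(0,5): no bracket -> illegal
(0,6): no bracket -> illegal
(1,4): no bracket -> illegal
(1,6): no bracket -> illegal
(1,7): flips 1 -> legal
(2,4): no bracket -> illegal
(2,5): no bracket -> illegal
(2,7): flips 1 -> legal
(3,2): flips 1 -> legal
(3,6): no bracket -> illegal
(5,2): flips 1 -> legal
(5,3): flips 1 -> legal
(5,6): flips 1 -> legal
(5,7): flips 1 -> legal
(6,4): no bracket -> illegal
(6,7): no bracket -> illegal
(7,4): no bracket -> illegal
(7,5): flips 2 -> legal
(7,6): flips 1 -> legal

Answer: (1,7) (2,7) (3,2) (5,2) (5,3) (5,6) (5,7) (7,5) (7,6)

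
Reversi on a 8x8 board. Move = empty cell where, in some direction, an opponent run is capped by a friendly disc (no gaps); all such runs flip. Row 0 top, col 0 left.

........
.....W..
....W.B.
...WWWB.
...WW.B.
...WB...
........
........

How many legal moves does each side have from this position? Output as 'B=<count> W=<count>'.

-- B to move --
(0,4): flips 1 -> legal
(0,5): no bracket -> illegal
(0,6): no bracket -> illegal
(1,3): flips 2 -> legal
(1,4): flips 3 -> legal
(1,6): no bracket -> illegal
(2,2): no bracket -> illegal
(2,3): no bracket -> illegal
(2,5): no bracket -> illegal
(3,2): flips 4 -> legal
(4,2): no bracket -> illegal
(4,5): no bracket -> illegal
(5,2): flips 1 -> legal
(5,5): no bracket -> illegal
(6,2): flips 3 -> legal
(6,3): no bracket -> illegal
(6,4): no bracket -> illegal
B mobility = 6
-- W to move --
(1,6): no bracket -> illegal
(1,7): flips 1 -> legal
(2,5): no bracket -> illegal
(2,7): no bracket -> illegal
(3,7): flips 2 -> legal
(4,5): no bracket -> illegal
(4,7): no bracket -> illegal
(5,5): flips 1 -> legal
(5,6): no bracket -> illegal
(5,7): flips 1 -> legal
(6,3): no bracket -> illegal
(6,4): flips 1 -> legal
(6,5): flips 1 -> legal
W mobility = 6

Answer: B=6 W=6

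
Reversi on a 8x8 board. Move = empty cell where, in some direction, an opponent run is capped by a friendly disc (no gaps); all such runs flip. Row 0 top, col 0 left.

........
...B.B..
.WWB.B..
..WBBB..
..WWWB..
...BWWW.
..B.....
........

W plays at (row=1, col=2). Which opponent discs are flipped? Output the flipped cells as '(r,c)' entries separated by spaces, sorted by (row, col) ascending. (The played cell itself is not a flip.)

Dir NW: first cell '.' (not opp) -> no flip
Dir N: first cell '.' (not opp) -> no flip
Dir NE: first cell '.' (not opp) -> no flip
Dir W: first cell '.' (not opp) -> no flip
Dir E: opp run (1,3), next='.' -> no flip
Dir SW: first cell 'W' (not opp) -> no flip
Dir S: first cell 'W' (not opp) -> no flip
Dir SE: opp run (2,3) (3,4) (4,5) capped by W -> flip

Answer: (2,3) (3,4) (4,5)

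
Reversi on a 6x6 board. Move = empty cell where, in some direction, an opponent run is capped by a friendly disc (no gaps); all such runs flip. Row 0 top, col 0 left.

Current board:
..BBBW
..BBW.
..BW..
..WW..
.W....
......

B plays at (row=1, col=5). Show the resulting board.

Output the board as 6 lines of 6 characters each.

Place B at (1,5); scan 8 dirs for brackets.
Dir NW: first cell 'B' (not opp) -> no flip
Dir N: opp run (0,5), next=edge -> no flip
Dir NE: edge -> no flip
Dir W: opp run (1,4) capped by B -> flip
Dir E: edge -> no flip
Dir SW: first cell '.' (not opp) -> no flip
Dir S: first cell '.' (not opp) -> no flip
Dir SE: edge -> no flip
All flips: (1,4)

Answer: ..BBBW
..BBBB
..BW..
..WW..
.W....
......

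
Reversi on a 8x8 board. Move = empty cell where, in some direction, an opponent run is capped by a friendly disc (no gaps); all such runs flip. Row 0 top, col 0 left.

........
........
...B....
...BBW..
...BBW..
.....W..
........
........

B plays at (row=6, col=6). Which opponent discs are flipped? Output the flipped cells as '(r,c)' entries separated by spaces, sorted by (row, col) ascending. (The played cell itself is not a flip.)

Dir NW: opp run (5,5) capped by B -> flip
Dir N: first cell '.' (not opp) -> no flip
Dir NE: first cell '.' (not opp) -> no flip
Dir W: first cell '.' (not opp) -> no flip
Dir E: first cell '.' (not opp) -> no flip
Dir SW: first cell '.' (not opp) -> no flip
Dir S: first cell '.' (not opp) -> no flip
Dir SE: first cell '.' (not opp) -> no flip

Answer: (5,5)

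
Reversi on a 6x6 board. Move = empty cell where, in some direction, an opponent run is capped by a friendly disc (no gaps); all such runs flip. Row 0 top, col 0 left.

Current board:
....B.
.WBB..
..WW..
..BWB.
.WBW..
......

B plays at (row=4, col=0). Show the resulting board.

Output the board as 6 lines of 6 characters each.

Place B at (4,0); scan 8 dirs for brackets.
Dir NW: edge -> no flip
Dir N: first cell '.' (not opp) -> no flip
Dir NE: first cell '.' (not opp) -> no flip
Dir W: edge -> no flip
Dir E: opp run (4,1) capped by B -> flip
Dir SW: edge -> no flip
Dir S: first cell '.' (not opp) -> no flip
Dir SE: first cell '.' (not opp) -> no flip
All flips: (4,1)

Answer: ....B.
.WBB..
..WW..
..BWB.
BBBW..
......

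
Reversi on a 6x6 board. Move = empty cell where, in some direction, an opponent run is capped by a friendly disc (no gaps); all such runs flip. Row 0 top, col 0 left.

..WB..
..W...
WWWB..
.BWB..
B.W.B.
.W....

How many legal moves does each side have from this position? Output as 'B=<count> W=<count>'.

Answer: B=6 W=7

Derivation:
-- B to move --
(0,1): flips 2 -> legal
(1,0): no bracket -> illegal
(1,1): flips 2 -> legal
(1,3): flips 1 -> legal
(3,0): flips 2 -> legal
(4,1): flips 1 -> legal
(4,3): no bracket -> illegal
(5,0): no bracket -> illegal
(5,2): no bracket -> illegal
(5,3): flips 1 -> legal
B mobility = 6
-- W to move --
(0,4): flips 1 -> legal
(1,3): no bracket -> illegal
(1,4): flips 1 -> legal
(2,4): flips 2 -> legal
(3,0): flips 1 -> legal
(3,4): flips 2 -> legal
(3,5): no bracket -> illegal
(4,1): flips 1 -> legal
(4,3): no bracket -> illegal
(4,5): no bracket -> illegal
(5,0): no bracket -> illegal
(5,3): no bracket -> illegal
(5,4): no bracket -> illegal
(5,5): flips 2 -> legal
W mobility = 7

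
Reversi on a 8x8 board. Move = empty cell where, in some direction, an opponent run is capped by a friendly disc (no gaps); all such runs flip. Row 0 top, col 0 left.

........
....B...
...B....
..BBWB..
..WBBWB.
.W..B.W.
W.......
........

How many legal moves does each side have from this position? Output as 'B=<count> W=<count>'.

-- B to move --
(2,4): flips 1 -> legal
(2,5): flips 1 -> legal
(3,1): no bracket -> illegal
(3,6): flips 1 -> legal
(4,0): no bracket -> illegal
(4,1): flips 1 -> legal
(4,7): no bracket -> illegal
(5,0): no bracket -> illegal
(5,2): flips 1 -> legal
(5,3): no bracket -> illegal
(5,5): flips 1 -> legal
(5,7): no bracket -> illegal
(6,1): no bracket -> illegal
(6,2): no bracket -> illegal
(6,5): no bracket -> illegal
(6,6): flips 1 -> legal
(6,7): flips 3 -> legal
(7,0): no bracket -> illegal
(7,1): no bracket -> illegal
B mobility = 8
-- W to move --
(0,3): no bracket -> illegal
(0,4): no bracket -> illegal
(0,5): no bracket -> illegal
(1,2): flips 1 -> legal
(1,3): no bracket -> illegal
(1,5): no bracket -> illegal
(2,1): no bracket -> illegal
(2,2): flips 1 -> legal
(2,4): flips 1 -> legal
(2,5): flips 1 -> legal
(2,6): no bracket -> illegal
(3,1): flips 2 -> legal
(3,6): flips 2 -> legal
(3,7): no bracket -> illegal
(4,1): no bracket -> illegal
(4,7): flips 1 -> legal
(5,2): flips 1 -> legal
(5,3): no bracket -> illegal
(5,5): no bracket -> illegal
(5,7): no bracket -> illegal
(6,3): flips 1 -> legal
(6,4): flips 2 -> legal
(6,5): no bracket -> illegal
W mobility = 10

Answer: B=8 W=10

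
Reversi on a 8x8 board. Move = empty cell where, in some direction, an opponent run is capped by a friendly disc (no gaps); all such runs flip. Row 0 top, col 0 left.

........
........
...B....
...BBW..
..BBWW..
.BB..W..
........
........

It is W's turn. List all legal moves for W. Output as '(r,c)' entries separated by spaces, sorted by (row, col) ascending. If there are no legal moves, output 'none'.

(1,2): flips 2 -> legal
(1,3): no bracket -> illegal
(1,4): no bracket -> illegal
(2,2): flips 1 -> legal
(2,4): flips 1 -> legal
(2,5): no bracket -> illegal
(3,1): no bracket -> illegal
(3,2): flips 2 -> legal
(4,0): no bracket -> illegal
(4,1): flips 2 -> legal
(5,0): no bracket -> illegal
(5,3): no bracket -> illegal
(5,4): no bracket -> illegal
(6,0): no bracket -> illegal
(6,1): no bracket -> illegal
(6,2): no bracket -> illegal
(6,3): no bracket -> illegal

Answer: (1,2) (2,2) (2,4) (3,2) (4,1)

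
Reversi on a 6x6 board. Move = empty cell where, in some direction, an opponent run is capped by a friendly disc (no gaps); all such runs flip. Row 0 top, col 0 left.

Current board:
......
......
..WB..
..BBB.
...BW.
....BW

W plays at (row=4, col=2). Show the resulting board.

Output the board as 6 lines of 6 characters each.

Place W at (4,2); scan 8 dirs for brackets.
Dir NW: first cell '.' (not opp) -> no flip
Dir N: opp run (3,2) capped by W -> flip
Dir NE: opp run (3,3), next='.' -> no flip
Dir W: first cell '.' (not opp) -> no flip
Dir E: opp run (4,3) capped by W -> flip
Dir SW: first cell '.' (not opp) -> no flip
Dir S: first cell '.' (not opp) -> no flip
Dir SE: first cell '.' (not opp) -> no flip
All flips: (3,2) (4,3)

Answer: ......
......
..WB..
..WBB.
..WWW.
....BW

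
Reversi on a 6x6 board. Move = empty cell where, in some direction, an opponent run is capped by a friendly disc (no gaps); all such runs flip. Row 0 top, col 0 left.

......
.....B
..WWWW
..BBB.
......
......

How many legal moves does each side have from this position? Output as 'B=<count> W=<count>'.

Answer: B=5 W=6

Derivation:
-- B to move --
(1,1): flips 1 -> legal
(1,2): flips 2 -> legal
(1,3): flips 1 -> legal
(1,4): flips 2 -> legal
(2,1): no bracket -> illegal
(3,1): no bracket -> illegal
(3,5): flips 1 -> legal
B mobility = 5
-- W to move --
(0,4): no bracket -> illegal
(0,5): flips 1 -> legal
(1,4): no bracket -> illegal
(2,1): no bracket -> illegal
(3,1): no bracket -> illegal
(3,5): no bracket -> illegal
(4,1): flips 1 -> legal
(4,2): flips 2 -> legal
(4,3): flips 2 -> legal
(4,4): flips 2 -> legal
(4,5): flips 1 -> legal
W mobility = 6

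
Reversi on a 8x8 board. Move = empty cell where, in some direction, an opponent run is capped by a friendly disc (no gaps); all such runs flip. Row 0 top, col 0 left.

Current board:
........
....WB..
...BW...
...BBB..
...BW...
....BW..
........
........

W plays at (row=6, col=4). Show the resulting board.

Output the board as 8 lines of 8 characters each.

Answer: ........
....WB..
...BW...
...BBB..
...BW...
....WW..
....W...
........

Derivation:
Place W at (6,4); scan 8 dirs for brackets.
Dir NW: first cell '.' (not opp) -> no flip
Dir N: opp run (5,4) capped by W -> flip
Dir NE: first cell 'W' (not opp) -> no flip
Dir W: first cell '.' (not opp) -> no flip
Dir E: first cell '.' (not opp) -> no flip
Dir SW: first cell '.' (not opp) -> no flip
Dir S: first cell '.' (not opp) -> no flip
Dir SE: first cell '.' (not opp) -> no flip
All flips: (5,4)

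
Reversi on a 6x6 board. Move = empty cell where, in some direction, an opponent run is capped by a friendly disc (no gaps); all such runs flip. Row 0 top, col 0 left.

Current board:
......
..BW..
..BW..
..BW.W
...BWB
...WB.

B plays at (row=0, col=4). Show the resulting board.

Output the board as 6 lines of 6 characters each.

Place B at (0,4); scan 8 dirs for brackets.
Dir NW: edge -> no flip
Dir N: edge -> no flip
Dir NE: edge -> no flip
Dir W: first cell '.' (not opp) -> no flip
Dir E: first cell '.' (not opp) -> no flip
Dir SW: opp run (1,3) capped by B -> flip
Dir S: first cell '.' (not opp) -> no flip
Dir SE: first cell '.' (not opp) -> no flip
All flips: (1,3)

Answer: ....B.
..BB..
..BW..
..BW.W
...BWB
...WB.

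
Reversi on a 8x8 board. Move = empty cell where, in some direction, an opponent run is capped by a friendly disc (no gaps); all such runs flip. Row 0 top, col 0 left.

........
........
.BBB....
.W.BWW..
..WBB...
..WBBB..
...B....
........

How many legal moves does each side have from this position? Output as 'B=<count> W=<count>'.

Answer: B=10 W=10

Derivation:
-- B to move --
(2,0): flips 2 -> legal
(2,4): flips 1 -> legal
(2,5): flips 1 -> legal
(2,6): flips 1 -> legal
(3,0): no bracket -> illegal
(3,2): no bracket -> illegal
(3,6): flips 2 -> legal
(4,0): flips 1 -> legal
(4,1): flips 3 -> legal
(4,5): flips 1 -> legal
(4,6): no bracket -> illegal
(5,1): flips 2 -> legal
(6,1): flips 1 -> legal
(6,2): no bracket -> illegal
B mobility = 10
-- W to move --
(1,0): no bracket -> illegal
(1,1): flips 1 -> legal
(1,2): flips 1 -> legal
(1,3): flips 1 -> legal
(1,4): no bracket -> illegal
(2,0): no bracket -> illegal
(2,4): flips 1 -> legal
(3,0): no bracket -> illegal
(3,2): flips 1 -> legal
(4,5): flips 2 -> legal
(4,6): no bracket -> illegal
(5,6): flips 3 -> legal
(6,2): flips 2 -> legal
(6,4): flips 3 -> legal
(6,5): no bracket -> illegal
(6,6): no bracket -> illegal
(7,2): no bracket -> illegal
(7,3): no bracket -> illegal
(7,4): flips 1 -> legal
W mobility = 10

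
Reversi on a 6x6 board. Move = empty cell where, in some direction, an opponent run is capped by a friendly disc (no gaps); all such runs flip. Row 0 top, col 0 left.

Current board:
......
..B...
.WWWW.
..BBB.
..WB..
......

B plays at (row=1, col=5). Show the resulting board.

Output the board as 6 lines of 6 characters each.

Answer: ......
..B..B
.WWWB.
..BBB.
..WB..
......

Derivation:
Place B at (1,5); scan 8 dirs for brackets.
Dir NW: first cell '.' (not opp) -> no flip
Dir N: first cell '.' (not opp) -> no flip
Dir NE: edge -> no flip
Dir W: first cell '.' (not opp) -> no flip
Dir E: edge -> no flip
Dir SW: opp run (2,4) capped by B -> flip
Dir S: first cell '.' (not opp) -> no flip
Dir SE: edge -> no flip
All flips: (2,4)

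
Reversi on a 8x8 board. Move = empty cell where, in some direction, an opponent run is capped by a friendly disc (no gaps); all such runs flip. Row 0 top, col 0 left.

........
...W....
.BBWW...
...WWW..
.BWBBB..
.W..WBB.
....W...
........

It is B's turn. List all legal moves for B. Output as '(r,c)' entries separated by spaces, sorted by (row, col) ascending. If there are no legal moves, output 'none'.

Answer: (0,3) (0,4) (1,2) (1,4) (2,5) (2,6) (5,3) (6,1) (6,3) (6,5) (7,3) (7,4)

Derivation:
(0,2): no bracket -> illegal
(0,3): flips 3 -> legal
(0,4): flips 1 -> legal
(1,2): flips 2 -> legal
(1,4): flips 2 -> legal
(1,5): no bracket -> illegal
(2,5): flips 4 -> legal
(2,6): flips 1 -> legal
(3,1): no bracket -> illegal
(3,2): no bracket -> illegal
(3,6): no bracket -> illegal
(4,0): no bracket -> illegal
(4,6): no bracket -> illegal
(5,0): no bracket -> illegal
(5,2): no bracket -> illegal
(5,3): flips 1 -> legal
(6,0): no bracket -> illegal
(6,1): flips 1 -> legal
(6,2): no bracket -> illegal
(6,3): flips 1 -> legal
(6,5): flips 1 -> legal
(7,3): flips 1 -> legal
(7,4): flips 2 -> legal
(7,5): no bracket -> illegal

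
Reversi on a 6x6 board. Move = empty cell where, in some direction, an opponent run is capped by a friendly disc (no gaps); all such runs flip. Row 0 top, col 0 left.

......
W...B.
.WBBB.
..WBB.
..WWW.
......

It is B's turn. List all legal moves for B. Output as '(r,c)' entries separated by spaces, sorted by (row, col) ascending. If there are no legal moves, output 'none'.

(0,0): no bracket -> illegal
(0,1): no bracket -> illegal
(1,1): no bracket -> illegal
(1,2): no bracket -> illegal
(2,0): flips 1 -> legal
(3,0): no bracket -> illegal
(3,1): flips 1 -> legal
(3,5): no bracket -> illegal
(4,1): flips 1 -> legal
(4,5): no bracket -> illegal
(5,1): flips 1 -> legal
(5,2): flips 3 -> legal
(5,3): flips 1 -> legal
(5,4): flips 1 -> legal
(5,5): flips 1 -> legal

Answer: (2,0) (3,1) (4,1) (5,1) (5,2) (5,3) (5,4) (5,5)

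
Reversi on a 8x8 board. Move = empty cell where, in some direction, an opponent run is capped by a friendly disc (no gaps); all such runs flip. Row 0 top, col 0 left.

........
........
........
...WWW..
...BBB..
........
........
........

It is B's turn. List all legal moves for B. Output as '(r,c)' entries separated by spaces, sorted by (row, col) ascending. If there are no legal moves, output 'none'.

Answer: (2,2) (2,3) (2,4) (2,5) (2,6)

Derivation:
(2,2): flips 1 -> legal
(2,3): flips 2 -> legal
(2,4): flips 1 -> legal
(2,5): flips 2 -> legal
(2,6): flips 1 -> legal
(3,2): no bracket -> illegal
(3,6): no bracket -> illegal
(4,2): no bracket -> illegal
(4,6): no bracket -> illegal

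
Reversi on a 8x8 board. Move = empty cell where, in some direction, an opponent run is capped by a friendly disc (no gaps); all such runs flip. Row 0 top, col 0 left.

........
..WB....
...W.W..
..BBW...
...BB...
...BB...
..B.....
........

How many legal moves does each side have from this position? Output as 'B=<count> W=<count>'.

-- B to move --
(0,1): no bracket -> illegal
(0,2): no bracket -> illegal
(0,3): no bracket -> illegal
(1,1): flips 1 -> legal
(1,4): flips 1 -> legal
(1,5): no bracket -> illegal
(1,6): flips 2 -> legal
(2,1): no bracket -> illegal
(2,2): no bracket -> illegal
(2,4): flips 1 -> legal
(2,6): no bracket -> illegal
(3,5): flips 1 -> legal
(3,6): no bracket -> illegal
(4,5): no bracket -> illegal
B mobility = 5
-- W to move --
(0,2): no bracket -> illegal
(0,3): flips 1 -> legal
(0,4): no bracket -> illegal
(1,4): flips 1 -> legal
(2,1): no bracket -> illegal
(2,2): no bracket -> illegal
(2,4): no bracket -> illegal
(3,1): flips 2 -> legal
(3,5): no bracket -> illegal
(4,1): flips 1 -> legal
(4,2): no bracket -> illegal
(4,5): no bracket -> illegal
(5,1): no bracket -> illegal
(5,2): flips 1 -> legal
(5,5): no bracket -> illegal
(6,1): no bracket -> illegal
(6,3): flips 3 -> legal
(6,4): flips 2 -> legal
(6,5): no bracket -> illegal
(7,1): no bracket -> illegal
(7,2): no bracket -> illegal
(7,3): no bracket -> illegal
W mobility = 7

Answer: B=5 W=7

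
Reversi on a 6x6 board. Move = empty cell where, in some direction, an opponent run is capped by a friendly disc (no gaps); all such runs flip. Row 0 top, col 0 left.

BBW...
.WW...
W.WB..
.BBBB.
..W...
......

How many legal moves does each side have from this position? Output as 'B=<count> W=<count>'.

-- B to move --
(0,3): flips 1 -> legal
(1,0): no bracket -> illegal
(1,3): flips 1 -> legal
(2,1): flips 2 -> legal
(3,0): no bracket -> illegal
(4,1): no bracket -> illegal
(4,3): no bracket -> illegal
(5,1): flips 1 -> legal
(5,2): flips 1 -> legal
(5,3): flips 1 -> legal
B mobility = 6
-- W to move --
(1,0): no bracket -> illegal
(1,3): no bracket -> illegal
(1,4): no bracket -> illegal
(2,1): no bracket -> illegal
(2,4): flips 2 -> legal
(2,5): no bracket -> illegal
(3,0): no bracket -> illegal
(3,5): no bracket -> illegal
(4,0): flips 1 -> legal
(4,1): no bracket -> illegal
(4,3): no bracket -> illegal
(4,4): flips 1 -> legal
(4,5): flips 2 -> legal
W mobility = 4

Answer: B=6 W=4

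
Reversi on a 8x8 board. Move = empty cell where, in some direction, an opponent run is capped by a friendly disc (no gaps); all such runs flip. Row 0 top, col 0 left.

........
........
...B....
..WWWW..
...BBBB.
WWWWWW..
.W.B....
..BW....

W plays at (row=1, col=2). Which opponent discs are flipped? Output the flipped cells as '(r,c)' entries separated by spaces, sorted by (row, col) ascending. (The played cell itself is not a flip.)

Dir NW: first cell '.' (not opp) -> no flip
Dir N: first cell '.' (not opp) -> no flip
Dir NE: first cell '.' (not opp) -> no flip
Dir W: first cell '.' (not opp) -> no flip
Dir E: first cell '.' (not opp) -> no flip
Dir SW: first cell '.' (not opp) -> no flip
Dir S: first cell '.' (not opp) -> no flip
Dir SE: opp run (2,3) capped by W -> flip

Answer: (2,3)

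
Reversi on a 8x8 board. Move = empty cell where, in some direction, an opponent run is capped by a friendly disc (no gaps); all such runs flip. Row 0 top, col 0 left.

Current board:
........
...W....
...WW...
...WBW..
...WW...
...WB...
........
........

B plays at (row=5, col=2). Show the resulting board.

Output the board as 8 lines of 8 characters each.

Place B at (5,2); scan 8 dirs for brackets.
Dir NW: first cell '.' (not opp) -> no flip
Dir N: first cell '.' (not opp) -> no flip
Dir NE: opp run (4,3) capped by B -> flip
Dir W: first cell '.' (not opp) -> no flip
Dir E: opp run (5,3) capped by B -> flip
Dir SW: first cell '.' (not opp) -> no flip
Dir S: first cell '.' (not opp) -> no flip
Dir SE: first cell '.' (not opp) -> no flip
All flips: (4,3) (5,3)

Answer: ........
...W....
...WW...
...WBW..
...BW...
..BBB...
........
........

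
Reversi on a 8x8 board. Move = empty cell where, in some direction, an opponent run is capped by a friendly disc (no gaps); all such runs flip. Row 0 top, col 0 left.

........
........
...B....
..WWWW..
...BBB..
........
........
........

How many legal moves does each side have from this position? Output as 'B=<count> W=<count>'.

-- B to move --
(2,1): flips 1 -> legal
(2,2): flips 1 -> legal
(2,4): flips 1 -> legal
(2,5): flips 2 -> legal
(2,6): flips 1 -> legal
(3,1): no bracket -> illegal
(3,6): no bracket -> illegal
(4,1): flips 1 -> legal
(4,2): no bracket -> illegal
(4,6): no bracket -> illegal
B mobility = 6
-- W to move --
(1,2): flips 1 -> legal
(1,3): flips 1 -> legal
(1,4): flips 1 -> legal
(2,2): no bracket -> illegal
(2,4): no bracket -> illegal
(3,6): no bracket -> illegal
(4,2): no bracket -> illegal
(4,6): no bracket -> illegal
(5,2): flips 1 -> legal
(5,3): flips 2 -> legal
(5,4): flips 2 -> legal
(5,5): flips 2 -> legal
(5,6): flips 1 -> legal
W mobility = 8

Answer: B=6 W=8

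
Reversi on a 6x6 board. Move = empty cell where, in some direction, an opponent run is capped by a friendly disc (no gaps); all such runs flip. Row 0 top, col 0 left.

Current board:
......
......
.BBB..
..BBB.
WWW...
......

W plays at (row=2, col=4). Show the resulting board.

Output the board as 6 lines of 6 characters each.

Answer: ......
......
.BBBW.
..BWB.
WWW...
......

Derivation:
Place W at (2,4); scan 8 dirs for brackets.
Dir NW: first cell '.' (not opp) -> no flip
Dir N: first cell '.' (not opp) -> no flip
Dir NE: first cell '.' (not opp) -> no flip
Dir W: opp run (2,3) (2,2) (2,1), next='.' -> no flip
Dir E: first cell '.' (not opp) -> no flip
Dir SW: opp run (3,3) capped by W -> flip
Dir S: opp run (3,4), next='.' -> no flip
Dir SE: first cell '.' (not opp) -> no flip
All flips: (3,3)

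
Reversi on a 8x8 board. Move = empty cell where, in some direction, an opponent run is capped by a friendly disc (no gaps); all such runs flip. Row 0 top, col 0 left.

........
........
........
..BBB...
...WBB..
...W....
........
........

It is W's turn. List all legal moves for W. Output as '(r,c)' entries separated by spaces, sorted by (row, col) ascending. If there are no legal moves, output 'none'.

(2,1): flips 1 -> legal
(2,2): no bracket -> illegal
(2,3): flips 1 -> legal
(2,4): no bracket -> illegal
(2,5): flips 1 -> legal
(3,1): no bracket -> illegal
(3,5): flips 1 -> legal
(3,6): no bracket -> illegal
(4,1): no bracket -> illegal
(4,2): no bracket -> illegal
(4,6): flips 2 -> legal
(5,4): no bracket -> illegal
(5,5): no bracket -> illegal
(5,6): no bracket -> illegal

Answer: (2,1) (2,3) (2,5) (3,5) (4,6)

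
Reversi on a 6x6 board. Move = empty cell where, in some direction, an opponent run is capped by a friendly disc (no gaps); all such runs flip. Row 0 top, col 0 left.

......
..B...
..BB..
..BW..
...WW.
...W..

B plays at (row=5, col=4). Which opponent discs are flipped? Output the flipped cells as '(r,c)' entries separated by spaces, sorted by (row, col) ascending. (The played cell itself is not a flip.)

Dir NW: opp run (4,3) capped by B -> flip
Dir N: opp run (4,4), next='.' -> no flip
Dir NE: first cell '.' (not opp) -> no flip
Dir W: opp run (5,3), next='.' -> no flip
Dir E: first cell '.' (not opp) -> no flip
Dir SW: edge -> no flip
Dir S: edge -> no flip
Dir SE: edge -> no flip

Answer: (4,3)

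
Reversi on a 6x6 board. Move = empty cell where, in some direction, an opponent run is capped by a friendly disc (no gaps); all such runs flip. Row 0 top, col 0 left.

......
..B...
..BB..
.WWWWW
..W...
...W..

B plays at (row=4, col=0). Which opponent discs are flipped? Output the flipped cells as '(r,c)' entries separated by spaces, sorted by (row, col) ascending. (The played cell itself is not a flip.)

Answer: (3,1)

Derivation:
Dir NW: edge -> no flip
Dir N: first cell '.' (not opp) -> no flip
Dir NE: opp run (3,1) capped by B -> flip
Dir W: edge -> no flip
Dir E: first cell '.' (not opp) -> no flip
Dir SW: edge -> no flip
Dir S: first cell '.' (not opp) -> no flip
Dir SE: first cell '.' (not opp) -> no flip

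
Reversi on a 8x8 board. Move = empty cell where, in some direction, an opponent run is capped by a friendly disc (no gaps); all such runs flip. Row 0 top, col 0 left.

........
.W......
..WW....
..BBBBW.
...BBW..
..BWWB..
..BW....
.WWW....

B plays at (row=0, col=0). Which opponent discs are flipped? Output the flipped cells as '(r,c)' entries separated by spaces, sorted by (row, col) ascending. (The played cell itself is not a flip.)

Answer: (1,1) (2,2)

Derivation:
Dir NW: edge -> no flip
Dir N: edge -> no flip
Dir NE: edge -> no flip
Dir W: edge -> no flip
Dir E: first cell '.' (not opp) -> no flip
Dir SW: edge -> no flip
Dir S: first cell '.' (not opp) -> no flip
Dir SE: opp run (1,1) (2,2) capped by B -> flip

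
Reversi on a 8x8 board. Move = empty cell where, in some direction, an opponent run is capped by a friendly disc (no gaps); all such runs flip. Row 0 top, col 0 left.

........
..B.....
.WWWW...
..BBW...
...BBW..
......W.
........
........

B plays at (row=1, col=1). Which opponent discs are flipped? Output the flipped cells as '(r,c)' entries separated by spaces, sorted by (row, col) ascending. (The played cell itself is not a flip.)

Answer: (2,2)

Derivation:
Dir NW: first cell '.' (not opp) -> no flip
Dir N: first cell '.' (not opp) -> no flip
Dir NE: first cell '.' (not opp) -> no flip
Dir W: first cell '.' (not opp) -> no flip
Dir E: first cell 'B' (not opp) -> no flip
Dir SW: first cell '.' (not opp) -> no flip
Dir S: opp run (2,1), next='.' -> no flip
Dir SE: opp run (2,2) capped by B -> flip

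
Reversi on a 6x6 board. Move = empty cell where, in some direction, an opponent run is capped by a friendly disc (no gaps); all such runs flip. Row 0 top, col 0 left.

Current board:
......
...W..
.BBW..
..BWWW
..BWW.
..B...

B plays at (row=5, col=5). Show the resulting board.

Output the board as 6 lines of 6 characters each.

Answer: ......
...W..
.BBW..
..BBWW
..BWB.
..B..B

Derivation:
Place B at (5,5); scan 8 dirs for brackets.
Dir NW: opp run (4,4) (3,3) capped by B -> flip
Dir N: first cell '.' (not opp) -> no flip
Dir NE: edge -> no flip
Dir W: first cell '.' (not opp) -> no flip
Dir E: edge -> no flip
Dir SW: edge -> no flip
Dir S: edge -> no flip
Dir SE: edge -> no flip
All flips: (3,3) (4,4)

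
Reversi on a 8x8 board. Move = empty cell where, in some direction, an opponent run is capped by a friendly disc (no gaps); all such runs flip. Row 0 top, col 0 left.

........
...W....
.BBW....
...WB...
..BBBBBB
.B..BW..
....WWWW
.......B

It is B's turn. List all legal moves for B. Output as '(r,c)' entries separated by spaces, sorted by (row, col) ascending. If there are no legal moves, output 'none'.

Answer: (0,3) (0,4) (1,2) (2,4) (3,2) (5,6) (5,7) (7,3) (7,4) (7,5) (7,6)

Derivation:
(0,2): no bracket -> illegal
(0,3): flips 3 -> legal
(0,4): flips 1 -> legal
(1,2): flips 1 -> legal
(1,4): no bracket -> illegal
(2,4): flips 2 -> legal
(3,2): flips 1 -> legal
(5,3): no bracket -> illegal
(5,6): flips 1 -> legal
(5,7): flips 1 -> legal
(6,3): no bracket -> illegal
(7,3): flips 2 -> legal
(7,4): flips 1 -> legal
(7,5): flips 2 -> legal
(7,6): flips 1 -> legal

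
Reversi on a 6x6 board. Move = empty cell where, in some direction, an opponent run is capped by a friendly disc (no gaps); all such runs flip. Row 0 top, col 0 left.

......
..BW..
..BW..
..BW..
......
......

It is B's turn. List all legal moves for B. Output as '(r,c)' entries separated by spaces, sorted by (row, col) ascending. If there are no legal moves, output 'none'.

Answer: (0,4) (1,4) (2,4) (3,4) (4,4)

Derivation:
(0,2): no bracket -> illegal
(0,3): no bracket -> illegal
(0,4): flips 1 -> legal
(1,4): flips 2 -> legal
(2,4): flips 1 -> legal
(3,4): flips 2 -> legal
(4,2): no bracket -> illegal
(4,3): no bracket -> illegal
(4,4): flips 1 -> legal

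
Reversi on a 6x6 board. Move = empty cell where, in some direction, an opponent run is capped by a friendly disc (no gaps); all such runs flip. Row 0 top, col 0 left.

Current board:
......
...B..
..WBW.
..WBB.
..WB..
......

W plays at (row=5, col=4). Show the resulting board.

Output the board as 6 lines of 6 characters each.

Place W at (5,4); scan 8 dirs for brackets.
Dir NW: opp run (4,3) capped by W -> flip
Dir N: first cell '.' (not opp) -> no flip
Dir NE: first cell '.' (not opp) -> no flip
Dir W: first cell '.' (not opp) -> no flip
Dir E: first cell '.' (not opp) -> no flip
Dir SW: edge -> no flip
Dir S: edge -> no flip
Dir SE: edge -> no flip
All flips: (4,3)

Answer: ......
...B..
..WBW.
..WBB.
..WW..
....W.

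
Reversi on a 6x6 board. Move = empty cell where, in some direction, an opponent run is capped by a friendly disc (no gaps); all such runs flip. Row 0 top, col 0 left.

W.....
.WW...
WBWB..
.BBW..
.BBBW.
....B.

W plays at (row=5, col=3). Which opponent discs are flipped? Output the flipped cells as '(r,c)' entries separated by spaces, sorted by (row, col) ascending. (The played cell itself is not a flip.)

Dir NW: opp run (4,2) (3,1) capped by W -> flip
Dir N: opp run (4,3) capped by W -> flip
Dir NE: first cell 'W' (not opp) -> no flip
Dir W: first cell '.' (not opp) -> no flip
Dir E: opp run (5,4), next='.' -> no flip
Dir SW: edge -> no flip
Dir S: edge -> no flip
Dir SE: edge -> no flip

Answer: (3,1) (4,2) (4,3)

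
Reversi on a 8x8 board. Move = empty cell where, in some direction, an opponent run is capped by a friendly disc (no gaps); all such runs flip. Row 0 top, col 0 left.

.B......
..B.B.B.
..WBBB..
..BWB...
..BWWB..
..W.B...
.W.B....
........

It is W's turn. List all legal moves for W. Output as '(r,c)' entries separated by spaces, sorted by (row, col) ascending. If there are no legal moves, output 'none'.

Answer: (0,2) (0,4) (0,7) (1,3) (1,5) (2,1) (2,6) (3,1) (3,5) (4,1) (4,6) (5,1) (6,4) (6,5) (7,4)

Derivation:
(0,0): no bracket -> illegal
(0,2): flips 1 -> legal
(0,3): no bracket -> illegal
(0,4): flips 3 -> legal
(0,5): no bracket -> illegal
(0,6): no bracket -> illegal
(0,7): flips 3 -> legal
(1,0): no bracket -> illegal
(1,1): no bracket -> illegal
(1,3): flips 1 -> legal
(1,5): flips 1 -> legal
(1,7): no bracket -> illegal
(2,1): flips 1 -> legal
(2,6): flips 3 -> legal
(2,7): no bracket -> illegal
(3,1): flips 1 -> legal
(3,5): flips 1 -> legal
(3,6): no bracket -> illegal
(4,1): flips 1 -> legal
(4,6): flips 1 -> legal
(5,1): flips 1 -> legal
(5,3): no bracket -> illegal
(5,5): no bracket -> illegal
(5,6): no bracket -> illegal
(6,2): no bracket -> illegal
(6,4): flips 1 -> legal
(6,5): flips 1 -> legal
(7,2): no bracket -> illegal
(7,3): no bracket -> illegal
(7,4): flips 1 -> legal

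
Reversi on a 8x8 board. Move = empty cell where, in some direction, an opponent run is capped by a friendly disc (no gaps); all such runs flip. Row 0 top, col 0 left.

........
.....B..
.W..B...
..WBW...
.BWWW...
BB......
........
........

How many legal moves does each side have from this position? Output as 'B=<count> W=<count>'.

-- B to move --
(1,0): no bracket -> illegal
(1,1): no bracket -> illegal
(1,2): no bracket -> illegal
(2,0): no bracket -> illegal
(2,2): no bracket -> illegal
(2,3): flips 1 -> legal
(2,5): no bracket -> illegal
(3,0): no bracket -> illegal
(3,1): flips 1 -> legal
(3,5): flips 1 -> legal
(4,5): flips 3 -> legal
(5,2): no bracket -> illegal
(5,3): flips 1 -> legal
(5,4): flips 2 -> legal
(5,5): flips 1 -> legal
B mobility = 7
-- W to move --
(0,4): no bracket -> illegal
(0,5): no bracket -> illegal
(0,6): flips 3 -> legal
(1,3): no bracket -> illegal
(1,4): flips 1 -> legal
(1,6): no bracket -> illegal
(2,2): flips 1 -> legal
(2,3): flips 1 -> legal
(2,5): no bracket -> illegal
(2,6): no bracket -> illegal
(3,0): no bracket -> illegal
(3,1): no bracket -> illegal
(3,5): no bracket -> illegal
(4,0): flips 1 -> legal
(5,2): no bracket -> illegal
(6,0): flips 1 -> legal
(6,1): no bracket -> illegal
(6,2): no bracket -> illegal
W mobility = 6

Answer: B=7 W=6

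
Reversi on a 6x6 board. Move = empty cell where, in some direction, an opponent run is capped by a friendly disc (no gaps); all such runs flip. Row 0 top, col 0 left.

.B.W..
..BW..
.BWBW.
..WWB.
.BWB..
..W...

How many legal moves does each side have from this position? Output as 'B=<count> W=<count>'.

Answer: B=3 W=13

Derivation:
-- B to move --
(0,2): no bracket -> illegal
(0,4): no bracket -> illegal
(1,1): no bracket -> illegal
(1,4): flips 2 -> legal
(1,5): no bracket -> illegal
(2,5): flips 1 -> legal
(3,1): flips 2 -> legal
(3,5): no bracket -> illegal
(4,4): no bracket -> illegal
(5,1): no bracket -> illegal
(5,3): no bracket -> illegal
B mobility = 3
-- W to move --
(0,0): no bracket -> illegal
(0,2): flips 1 -> legal
(1,0): flips 1 -> legal
(1,1): flips 1 -> legal
(1,4): flips 1 -> legal
(2,0): flips 1 -> legal
(2,5): flips 2 -> legal
(3,0): flips 3 -> legal
(3,1): no bracket -> illegal
(3,5): flips 1 -> legal
(4,0): flips 1 -> legal
(4,4): flips 2 -> legal
(4,5): no bracket -> illegal
(5,0): flips 1 -> legal
(5,1): no bracket -> illegal
(5,3): flips 1 -> legal
(5,4): flips 1 -> legal
W mobility = 13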